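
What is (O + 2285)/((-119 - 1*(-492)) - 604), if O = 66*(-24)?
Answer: -701/231 ≈ -3.0346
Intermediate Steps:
O = -1584
(O + 2285)/((-119 - 1*(-492)) - 604) = (-1584 + 2285)/((-119 - 1*(-492)) - 604) = 701/((-119 + 492) - 604) = 701/(373 - 604) = 701/(-231) = 701*(-1/231) = -701/231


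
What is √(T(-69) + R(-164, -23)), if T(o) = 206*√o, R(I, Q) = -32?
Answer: √(-32 + 206*I*√69) ≈ 28.978 + 29.525*I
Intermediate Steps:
√(T(-69) + R(-164, -23)) = √(206*√(-69) - 32) = √(206*(I*√69) - 32) = √(206*I*√69 - 32) = √(-32 + 206*I*√69)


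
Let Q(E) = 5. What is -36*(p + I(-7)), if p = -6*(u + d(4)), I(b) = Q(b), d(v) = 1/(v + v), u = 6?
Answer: 1143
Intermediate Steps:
d(v) = 1/(2*v)
I(b) = 5
p = -147/4 (p = -6*(6 + (1/2)/4) = -6*(6 + (1/2)*(1/4)) = -6*(6 + 1/8) = -6*49/8 = -147/4 ≈ -36.750)
-36*(p + I(-7)) = -36*(-147/4 + 5) = -36*(-127/4) = 1143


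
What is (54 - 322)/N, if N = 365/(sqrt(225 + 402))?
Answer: -268*sqrt(627)/365 ≈ -18.385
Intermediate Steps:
N = 365*sqrt(627)/627 (N = 365/(sqrt(627)) = 365*(sqrt(627)/627) = 365*sqrt(627)/627 ≈ 14.577)
(54 - 322)/N = (54 - 322)/((365*sqrt(627)/627)) = -268*sqrt(627)/365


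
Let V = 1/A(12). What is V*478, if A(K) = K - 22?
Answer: -239/5 ≈ -47.800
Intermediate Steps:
A(K) = -22 + K
V = -1/10 (V = 1/(-22 + 12) = 1/(-10) = -1/10 ≈ -0.10000)
V*478 = -1/10*478 = -239/5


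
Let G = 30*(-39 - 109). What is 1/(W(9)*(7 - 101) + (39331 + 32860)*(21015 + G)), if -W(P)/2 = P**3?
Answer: 1/1196702877 ≈ 8.3563e-10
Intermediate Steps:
W(P) = -2*P**3
G = -4440 (G = 30*(-148) = -4440)
1/(W(9)*(7 - 101) + (39331 + 32860)*(21015 + G)) = 1/((-2*9**3)*(7 - 101) + (39331 + 32860)*(21015 - 4440)) = 1/(-2*729*(-94) + 72191*16575) = 1/(-1458*(-94) + 1196565825) = 1/(137052 + 1196565825) = 1/1196702877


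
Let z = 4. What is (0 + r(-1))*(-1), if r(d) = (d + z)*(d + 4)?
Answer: -9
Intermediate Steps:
r(d) = (4 + d)**2 (r(d) = (d + 4)*(d + 4) = (4 + d)*(4 + d) = (4 + d)**2)
(0 + r(-1))*(-1) = (0 + (16 + (-1)**2 + 8*(-1)))*(-1) = (0 + (16 + 1 - 8))*(-1) = (0 + 9)*(-1) = 9*(-1) = -9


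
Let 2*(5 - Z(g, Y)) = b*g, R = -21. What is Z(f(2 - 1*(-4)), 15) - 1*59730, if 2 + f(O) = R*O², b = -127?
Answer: -107858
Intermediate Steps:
f(O) = -2 - 21*O²
Z(g, Y) = 5 + 127*g/2 (Z(g, Y) = 5 - (-127)*g/2 = 5 + 127*g/2)
Z(f(2 - 1*(-4)), 15) - 1*59730 = (5 + 127*(-2 - 21*(2 - 1*(-4))²)/2) - 1*59730 = (5 + 127*(-2 - 21*(2 + 4)²)/2) - 59730 = (5 + 127*(-2 - 21*6²)/2) - 59730 = (5 + 127*(-2 - 21*36)/2) - 59730 = (5 + 127*(-2 - 756)/2) - 59730 = (5 + (127/2)*(-758)) - 59730 = (5 - 48133) - 59730 = -48128 - 59730 = -107858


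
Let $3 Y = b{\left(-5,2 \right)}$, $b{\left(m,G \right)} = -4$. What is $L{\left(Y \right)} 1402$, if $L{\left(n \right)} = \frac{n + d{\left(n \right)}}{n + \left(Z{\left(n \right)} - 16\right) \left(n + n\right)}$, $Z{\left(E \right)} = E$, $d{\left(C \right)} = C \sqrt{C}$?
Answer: $- \frac{4206}{101} - \frac{2804 i \sqrt{3}}{101} \approx -41.644 - 48.086 i$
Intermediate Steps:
$d{\left(C \right)} = C^{\frac{3}{2}}$
$Y = - \frac{4}{3}$ ($Y = \frac{1}{3} \left(-4\right) = - \frac{4}{3} \approx -1.3333$)
$L{\left(n \right)} = \frac{n + n^{\frac{3}{2}}}{n + 2 n \left(-16 + n\right)}$ ($L{\left(n \right)} = \frac{n + n^{\frac{3}{2}}}{n + \left(n - 16\right) \left(n + n\right)} = \frac{n + n^{\frac{3}{2}}}{n + \left(-16 + n\right) 2 n} = \frac{n + n^{\frac{3}{2}}}{n + 2 n \left(-16 + n\right)}$)
$L{\left(Y \right)} 1402 = \frac{1 + \sqrt{- \frac{4}{3}}}{-31 + 2 \left(- \frac{4}{3}\right)} 1402 = \frac{1 + \frac{2 i \sqrt{3}}{3}}{-31 - \frac{8}{3}} \cdot 1402 = \frac{1 + \frac{2 i \sqrt{3}}{3}}{- \frac{101}{3}} \cdot 1402 = - \frac{3 \left(1 + \frac{2 i \sqrt{3}}{3}\right)}{101} \cdot 1402 = \left(- \frac{3}{101} - \frac{2 i \sqrt{3}}{101}\right) 1402 = - \frac{4206}{101} - \frac{2804 i \sqrt{3}}{101}$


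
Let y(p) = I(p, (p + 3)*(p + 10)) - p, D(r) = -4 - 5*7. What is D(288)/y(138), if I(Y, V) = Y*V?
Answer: -13/959882 ≈ -1.3543e-5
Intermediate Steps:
I(Y, V) = V*Y
D(r) = -39 (D(r) = -4 - 35 = -39)
y(p) = -p + p*(3 + p)*(10 + p) (y(p) = ((p + 3)*(p + 10))*p - p = ((3 + p)*(10 + p))*p - p = p*(3 + p)*(10 + p) - p = -p + p*(3 + p)*(10 + p))
D(288)/y(138) = -39*1/(138*(29 + 138² + 13*138)) = -39*1/(138*(29 + 19044 + 1794)) = -39/(138*20867) = -39/2879646 = -39*1/2879646 = -13/959882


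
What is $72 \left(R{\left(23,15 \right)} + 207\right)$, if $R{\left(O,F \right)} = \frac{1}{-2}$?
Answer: $14868$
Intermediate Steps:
$R{\left(O,F \right)} = - \frac{1}{2}$
$72 \left(R{\left(23,15 \right)} + 207\right) = 72 \left(- \frac{1}{2} + 207\right) = 72 \cdot \frac{413}{2} = 14868$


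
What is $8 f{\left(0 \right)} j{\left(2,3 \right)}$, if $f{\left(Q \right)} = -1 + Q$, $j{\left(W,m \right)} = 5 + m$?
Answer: $-64$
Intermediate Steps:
$8 f{\left(0 \right)} j{\left(2,3 \right)} = 8 \left(-1 + 0\right) \left(5 + 3\right) = 8 \left(-1\right) 8 = \left(-8\right) 8 = -64$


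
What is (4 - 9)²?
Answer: 25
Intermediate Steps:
(4 - 9)² = (-5)² = 25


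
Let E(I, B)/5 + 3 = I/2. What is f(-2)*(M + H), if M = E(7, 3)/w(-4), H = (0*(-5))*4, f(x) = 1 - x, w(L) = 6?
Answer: 5/4 ≈ 1.2500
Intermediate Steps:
E(I, B) = -15 + 5*I/2 (E(I, B) = -15 + 5*(I/2) = -15 + 5*I/2)
H = 0 (H = 0*4 = 0)
M = 5/12 (M = (-15 + (5/2)*7)/6 = (-15 + 35/2)*(⅙) = (5/2)*(⅙) = 5/12 ≈ 0.41667)
f(-2)*(M + H) = (1 - 1*(-2))*(5/12 + 0) = (1 + 2)*(5/12) = 3*(5/12) = 5/4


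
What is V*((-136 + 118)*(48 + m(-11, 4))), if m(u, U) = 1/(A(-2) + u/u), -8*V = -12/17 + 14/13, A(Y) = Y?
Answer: 17343/442 ≈ 39.238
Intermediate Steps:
V = -41/884 (V = -(-12/17 + 14/13)/8 = -1/8*82/221 = -41/884 ≈ -0.046380)
m(u, U) = -1 (m(u, U) = 1/(-2 + u/u) = 1/(-2 + 1) = 1/(-1) = -1)
V*((-136 + 118)*(48 + m(-11, 4))) = -41*(-136 + 118)*(48 - 1)/884 = -(-369)*47/442 = -41/884*(-846) = 17343/442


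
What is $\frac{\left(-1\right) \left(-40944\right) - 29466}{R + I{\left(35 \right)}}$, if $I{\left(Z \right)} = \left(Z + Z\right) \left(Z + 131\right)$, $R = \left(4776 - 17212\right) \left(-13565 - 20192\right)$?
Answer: $\frac{5739}{209906836} \approx 2.7341 \cdot 10^{-5}$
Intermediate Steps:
$R = 419802052$ ($R = \left(-12436\right) \left(-33757\right) = 419802052$)
$I{\left(Z \right)} = 2 Z \left(131 + Z\right)$
$\frac{\left(-1\right) \left(-40944\right) - 29466}{R + I{\left(35 \right)}} = \frac{\left(-1\right) \left(-40944\right) - 29466}{419802052 + 2 \cdot 35 \left(131 + 35\right)} = \frac{40944 - 29466}{419802052 + 2 \cdot 35 \cdot 166} = \frac{11478}{419802052 + 11620} = \frac{11478}{419813672} = 11478 \cdot \frac{1}{419813672} = \frac{5739}{209906836}$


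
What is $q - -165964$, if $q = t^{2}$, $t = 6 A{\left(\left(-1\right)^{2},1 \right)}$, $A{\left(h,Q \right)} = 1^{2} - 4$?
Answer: $166288$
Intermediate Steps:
$A{\left(h,Q \right)} = -3$ ($A{\left(h,Q \right)} = 1 - 4 = -3$)
$t = -18$ ($t = 6 \left(-3\right) = -18$)
$q = 324$ ($q = \left(-18\right)^{2} = 324$)
$q - -165964 = 324 - -165964 = 324 + 165964 = 166288$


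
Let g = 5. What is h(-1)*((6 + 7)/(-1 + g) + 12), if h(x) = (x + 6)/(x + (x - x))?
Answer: -305/4 ≈ -76.250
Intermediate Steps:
h(x) = (6 + x)/x (h(x) = (6 + x)/(x + 0) = (6 + x)/x)
h(-1)*((6 + 7)/(-1 + g) + 12) = ((6 - 1)/(-1))*((6 + 7)/(-1 + 5) + 12) = (-1*5)*(13/4 + 12) = -5*(13*(¼) + 12) = -5*(13/4 + 12) = -5*61/4 = -305/4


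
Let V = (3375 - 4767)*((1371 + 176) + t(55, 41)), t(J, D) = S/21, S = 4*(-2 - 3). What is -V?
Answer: 15064688/7 ≈ 2.1521e+6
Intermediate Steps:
S = -20 (S = 4*(-5) = -20)
t(J, D) = -20/21
V = -15064688/7 (V = (3375 - 4767)*((1371 + 176) - 20/21) = -1392*(1547 - 20/21) = -1392*32467/21 = -15064688/7 ≈ -2.1521e+6)
-V = -1*(-15064688/7) = 15064688/7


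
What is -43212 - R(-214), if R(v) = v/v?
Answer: -43213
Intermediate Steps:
R(v) = 1
-43212 - R(-214) = -43212 - 1*1 = -43212 - 1 = -43213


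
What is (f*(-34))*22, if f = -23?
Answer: 17204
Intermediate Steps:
(f*(-34))*22 = -23*(-34)*22 = 782*22 = 17204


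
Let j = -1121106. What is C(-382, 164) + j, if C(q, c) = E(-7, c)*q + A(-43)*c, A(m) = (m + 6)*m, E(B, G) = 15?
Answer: -865912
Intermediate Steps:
A(m) = m*(6 + m) (A(m) = (6 + m)*m = m*(6 + m))
C(q, c) = 15*q + 1591*c (C(q, c) = 15*q + (-43*(6 - 43))*c = 15*q + (-43*(-37))*c = 15*q + 1591*c)
C(-382, 164) + j = (15*(-382) + 1591*164) - 1121106 = (-5730 + 260924) - 1121106 = 255194 - 1121106 = -865912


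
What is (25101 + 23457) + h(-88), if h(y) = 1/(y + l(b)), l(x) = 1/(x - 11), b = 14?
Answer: 12770751/263 ≈ 48558.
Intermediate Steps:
l(x) = 1/(-11 + x)
h(y) = 1/(⅓ + y) (h(y) = 1/(y + 1/(-11 + 14)) = 1/(y + 1/3) = 1/(y + ⅓) = 1/(⅓ + y))
(25101 + 23457) + h(-88) = (25101 + 23457) + 3/(1 + 3*(-88)) = 48558 + 3/(1 - 264) = 48558 + 3/(-263) = 48558 + 3*(-1/263) = 48558 - 3/263 = 12770751/263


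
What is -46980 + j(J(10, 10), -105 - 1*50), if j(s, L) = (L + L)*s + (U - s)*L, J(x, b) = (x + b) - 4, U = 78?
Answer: -61550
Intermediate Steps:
J(x, b) = -4 + b + x (J(x, b) = (b + x) - 4 = -4 + b + x)
j(s, L) = L*(78 - s) + 2*L*s (j(s, L) = (L + L)*s + (78 - s)*L = (2*L)*s + L*(78 - s) = 2*L*s + L*(78 - s) = L*(78 - s) + 2*L*s)
-46980 + j(J(10, 10), -105 - 1*50) = -46980 + (-105 - 1*50)*(78 + (-4 + 10 + 10)) = -46980 + (-105 - 50)*(78 + 16) = -46980 - 155*94 = -46980 - 14570 = -61550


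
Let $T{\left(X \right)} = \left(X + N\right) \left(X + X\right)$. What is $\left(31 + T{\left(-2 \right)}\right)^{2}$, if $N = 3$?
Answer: $729$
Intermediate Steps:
$T{\left(X \right)} = 2 X \left(3 + X\right)$ ($T{\left(X \right)} = \left(X + 3\right) \left(X + X\right) = \left(3 + X\right) 2 X = 2 X \left(3 + X\right)$)
$\left(31 + T{\left(-2 \right)}\right)^{2} = \left(31 + 2 \left(-2\right) \left(3 - 2\right)\right)^{2} = \left(31 + 2 \left(-2\right) 1\right)^{2} = \left(31 - 4\right)^{2} = 27^{2} = 729$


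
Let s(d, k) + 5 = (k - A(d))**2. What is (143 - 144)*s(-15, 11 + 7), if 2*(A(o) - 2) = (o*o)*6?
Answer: -434276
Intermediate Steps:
A(o) = 2 + 3*o**2 (A(o) = 2 + ((o*o)*6)/2 = 2 + (o**2*6)/2 = 2 + (6*o**2)/2 = 2 + 3*o**2)
s(d, k) = -5 + (-2 + k - 3*d**2)**2 (s(d, k) = -5 + (k - (2 + 3*d**2))**2 = -5 + (k + (-2 - 3*d**2))**2 = -5 + (-2 + k - 3*d**2)**2)
(143 - 144)*s(-15, 11 + 7) = (143 - 144)*(-5 + (2 - (11 + 7) + 3*(-15)**2)**2) = -(-5 + (2 - 1*18 + 3*225)**2) = -(-5 + (2 - 18 + 675)**2) = -(-5 + 659**2) = -(-5 + 434281) = -1*434276 = -434276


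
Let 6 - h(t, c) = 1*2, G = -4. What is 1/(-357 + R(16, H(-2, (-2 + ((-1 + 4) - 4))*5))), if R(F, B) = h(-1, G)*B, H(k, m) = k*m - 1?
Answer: -1/241 ≈ -0.0041494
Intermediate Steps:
h(t, c) = 4 (h(t, c) = 6 - 2 = 4)
H(k, m) = -1 + k*m
R(F, B) = 4*B
1/(-357 + R(16, H(-2, (-2 + ((-1 + 4) - 4))*5))) = 1/(-357 + 4*(-1 - 2*(-2 + ((-1 + 4) - 4))*5)) = 1/(-357 + 4*(-1 - 2*(-2 + (3 - 4))*5)) = 1/(-357 + 4*(-1 - 2*(-2 - 1)*5)) = 1/(-357 + 4*(-1 - (-6)*5)) = 1/(-357 + 4*(-1 - 2*(-15))) = 1/(-357 + 4*(-1 + 30)) = 1/(-357 + 4*29) = 1/(-357 + 116) = 1/(-241) = -1/241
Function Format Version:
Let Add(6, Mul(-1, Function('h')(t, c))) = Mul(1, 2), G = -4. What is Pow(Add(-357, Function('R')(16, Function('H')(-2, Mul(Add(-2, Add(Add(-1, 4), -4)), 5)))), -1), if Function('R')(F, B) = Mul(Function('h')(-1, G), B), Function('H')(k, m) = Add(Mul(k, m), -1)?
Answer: Rational(-1, 241) ≈ -0.0041494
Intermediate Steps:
Function('h')(t, c) = 4 (Function('h')(t, c) = Add(6, Mul(-1, Mul(1, 2))) = Add(6, Mul(-1, 2)) = Add(6, -2) = 4)
Function('H')(k, m) = Add(-1, Mul(k, m))
Function('R')(F, B) = Mul(4, B)
Pow(Add(-357, Function('R')(16, Function('H')(-2, Mul(Add(-2, Add(Add(-1, 4), -4)), 5)))), -1) = Pow(Add(-357, Mul(4, Add(-1, Mul(-2, Mul(Add(-2, Add(Add(-1, 4), -4)), 5))))), -1) = Pow(Add(-357, Mul(4, Add(-1, Mul(-2, Mul(Add(-2, Add(3, -4)), 5))))), -1) = Pow(Add(-357, Mul(4, Add(-1, Mul(-2, Mul(Add(-2, -1), 5))))), -1) = Pow(Add(-357, Mul(4, Add(-1, Mul(-2, Mul(-3, 5))))), -1) = Pow(Add(-357, Mul(4, Add(-1, Mul(-2, -15)))), -1) = Pow(Add(-357, Mul(4, Add(-1, 30))), -1) = Pow(Add(-357, Mul(4, 29)), -1) = Pow(Add(-357, 116), -1) = Pow(-241, -1) = Rational(-1, 241)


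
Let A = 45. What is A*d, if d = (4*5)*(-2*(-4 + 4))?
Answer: 0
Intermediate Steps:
d = 0 (d = 20*(-2*0) = 20*0 = 0)
A*d = 45*0 = 0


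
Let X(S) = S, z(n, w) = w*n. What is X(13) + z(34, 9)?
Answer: 319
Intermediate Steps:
z(n, w) = n*w
X(13) + z(34, 9) = 13 + 34*9 = 13 + 306 = 319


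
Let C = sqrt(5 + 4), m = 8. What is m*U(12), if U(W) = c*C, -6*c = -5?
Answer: 20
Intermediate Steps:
C = 3 (C = sqrt(9) = 3)
c = 5/6 (c = -1/6*(-5) = 5/6 ≈ 0.83333)
U(W) = 5/2 (U(W) = (5/6)*3 = 5/2)
m*U(12) = 8*(5/2) = 20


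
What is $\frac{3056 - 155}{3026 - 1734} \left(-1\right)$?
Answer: $- \frac{2901}{1292} \approx -2.2454$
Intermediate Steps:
$\frac{3056 - 155}{3026 - 1734} \left(-1\right) = \frac{2901}{1292} \left(-1\right) = - \frac{2901}{1292}$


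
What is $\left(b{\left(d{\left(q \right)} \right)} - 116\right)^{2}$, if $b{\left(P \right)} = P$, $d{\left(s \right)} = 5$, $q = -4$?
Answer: $12321$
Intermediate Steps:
$\left(b{\left(d{\left(q \right)} \right)} - 116\right)^{2} = \left(5 - 116\right)^{2} = \left(-111\right)^{2} = 12321$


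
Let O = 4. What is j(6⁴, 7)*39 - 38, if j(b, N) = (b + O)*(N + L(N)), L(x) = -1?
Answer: 304162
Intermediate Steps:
j(b, N) = (-1 + N)*(4 + b) (j(b, N) = (b + 4)*(N - 1) = (4 + b)*(-1 + N) = (-1 + N)*(4 + b))
j(6⁴, 7)*39 - 38 = (-4 - 1*6⁴ + 4*7 + 7*6⁴)*39 - 38 = (-4 - 1*1296 + 28 + 7*1296)*39 - 38 = (-4 - 1296 + 28 + 9072)*39 - 38 = 7800*39 - 38 = 304200 - 38 = 304162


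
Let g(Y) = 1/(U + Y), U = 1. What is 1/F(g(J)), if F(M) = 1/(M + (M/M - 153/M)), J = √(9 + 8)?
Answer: -2433/16 - 2447*√17/16 ≈ -782.64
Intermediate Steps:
J = √17 ≈ 4.1231
g(Y) = 1/(1 + Y)
F(M) = 1/(1 + M - 153/M) (F(M) = 1/(M + (1 - 153/M)) = 1/(1 + M - 153/M))
1/F(g(J)) = 1/(1/((1 + √17)*(-153 + 1/(1 + √17) + (1/(1 + √17))²))) = 1/(1/((1 + √17)*(-153 + 1/(1 + √17) + (1 + √17)⁻²))) = (1 + √17)*(-153 + 1/(1 + √17) + (1 + √17)⁻²)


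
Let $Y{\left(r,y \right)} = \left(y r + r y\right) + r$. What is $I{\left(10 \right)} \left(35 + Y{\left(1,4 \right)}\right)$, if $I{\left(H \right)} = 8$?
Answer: $352$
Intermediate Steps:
$Y{\left(r,y \right)} = r + 2 r y$ ($Y{\left(r,y \right)} = \left(r y + r y\right) + r = 2 r y + r = r + 2 r y$)
$I{\left(10 \right)} \left(35 + Y{\left(1,4 \right)}\right) = 8 \left(35 + 1 \left(1 + 2 \cdot 4\right)\right) = 8 \left(35 + 1 \left(1 + 8\right)\right) = 8 \left(35 + 1 \cdot 9\right) = 8 \left(35 + 9\right) = 8 \cdot 44 = 352$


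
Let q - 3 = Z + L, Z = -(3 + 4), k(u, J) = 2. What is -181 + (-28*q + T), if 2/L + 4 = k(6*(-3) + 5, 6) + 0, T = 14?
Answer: -27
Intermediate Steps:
Z = -7 (Z = -1*7 = -7)
L = -1 (L = 2/(-4 + (2 + 0)) = 2/(-4 + 2) = 2/(-2) = 2*(-½) = -1)
q = -5 (q = 3 + (-7 - 1) = 3 - 8 = -5)
-181 + (-28*q + T) = -181 + (-28*(-5) + 14) = -181 + (140 + 14) = -181 + 154 = -27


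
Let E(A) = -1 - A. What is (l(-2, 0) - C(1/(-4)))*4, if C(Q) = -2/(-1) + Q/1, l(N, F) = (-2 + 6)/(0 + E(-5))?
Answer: -3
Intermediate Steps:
l(N, F) = 1 (l(N, F) = (-2 + 6)/(0 + (-1 - 1*(-5))) = 4/(0 + (-1 + 5)) = 4/(0 + 4) = 4/4 = 4*(¼) = 1)
C(Q) = 2 + Q (C(Q) = -2*(-1) + Q*1 = 2 + Q)
(l(-2, 0) - C(1/(-4)))*4 = (1 - (2 + 1/(-4)))*4 = (1 - (2 + 1*(-¼)))*4 = (1 - (2 - ¼))*4 = (1 - 1*7/4)*4 = (1 - 7/4)*4 = -¾*4 = -3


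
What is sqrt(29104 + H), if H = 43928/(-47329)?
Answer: 2*sqrt(45146729558)/2491 ≈ 170.60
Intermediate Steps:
H = -2312/2491 (H = 43928*(-1/47329) = -2312/2491 ≈ -0.92814)
sqrt(29104 + H) = sqrt(29104 - 2312/2491) = sqrt(72495752/2491) = 2*sqrt(45146729558)/2491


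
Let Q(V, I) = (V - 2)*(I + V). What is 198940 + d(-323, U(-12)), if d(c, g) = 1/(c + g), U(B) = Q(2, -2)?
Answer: 64257619/323 ≈ 1.9894e+5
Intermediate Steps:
Q(V, I) = (-2 + V)*(I + V)
U(B) = 0 (U(B) = 2² - 2*(-2) - 2*2 - 2*2 = 4 + 4 - 4 - 4 = 0)
198940 + d(-323, U(-12)) = 198940 + 1/(-323 + 0) = 198940 + 1/(-323) = 198940 - 1/323 = 64257619/323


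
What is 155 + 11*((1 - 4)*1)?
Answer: 122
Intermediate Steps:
155 + 11*((1 - 4)*1) = 155 + 11*(-3*1) = 155 + 11*(-3) = 155 - 33 = 122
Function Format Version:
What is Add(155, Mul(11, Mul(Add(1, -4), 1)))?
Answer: 122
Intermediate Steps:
Add(155, Mul(11, Mul(Add(1, -4), 1))) = Add(155, Mul(11, Mul(-3, 1))) = Add(155, Mul(11, -3)) = Add(155, -33) = 122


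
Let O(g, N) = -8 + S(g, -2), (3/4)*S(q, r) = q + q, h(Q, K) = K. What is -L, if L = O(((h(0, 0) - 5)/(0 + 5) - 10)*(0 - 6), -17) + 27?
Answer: -195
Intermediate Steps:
S(q, r) = 8*q/3 (S(q, r) = 4*(q + q)/3 = 4*(2*q)/3 = 8*q/3)
O(g, N) = -8 + 8*g/3
L = 195 (L = (-8 + 8*(((0 - 5)/(0 + 5) - 10)*(0 - 6))/3) + 27 = (-8 + 8*((-5/5 - 10)*(-6))/3) + 27 = (-8 + 8*((-5*⅕ - 10)*(-6))/3) + 27 = (-8 + 8*((-1 - 10)*(-6))/3) + 27 = (-8 + 8*(-11*(-6))/3) + 27 = (-8 + (8/3)*66) + 27 = (-8 + 176) + 27 = 168 + 27 = 195)
-L = -1*195 = -195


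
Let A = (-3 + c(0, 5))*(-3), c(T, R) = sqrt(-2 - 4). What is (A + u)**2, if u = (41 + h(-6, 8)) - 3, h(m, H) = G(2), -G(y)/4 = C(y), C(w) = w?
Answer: 1467 - 234*I*sqrt(6) ≈ 1467.0 - 573.18*I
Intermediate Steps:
G(y) = -4*y
h(m, H) = -8 (h(m, H) = -4*2 = -8)
c(T, R) = I*sqrt(6) (c(T, R) = sqrt(-6) = I*sqrt(6))
A = 9 - 3*I*sqrt(6) (A = (-3 + I*sqrt(6))*(-3) = 9 - 3*I*sqrt(6) ≈ 9.0 - 7.3485*I)
u = 30 (u = (41 - 8) - 3 = 33 - 3 = 30)
(A + u)**2 = ((9 - 3*I*sqrt(6)) + 30)**2 = (39 - 3*I*sqrt(6))**2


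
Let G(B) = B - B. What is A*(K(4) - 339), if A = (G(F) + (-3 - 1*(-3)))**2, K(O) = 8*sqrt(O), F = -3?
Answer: 0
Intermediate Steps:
G(B) = 0
A = 0 (A = (0 + (-3 - 1*(-3)))**2 = (0 + (-3 + 3))**2 = (0 + 0)**2 = 0**2 = 0)
A*(K(4) - 339) = 0*(8*sqrt(4) - 339) = 0*(8*2 - 339) = 0*(16 - 339) = 0*(-323) = 0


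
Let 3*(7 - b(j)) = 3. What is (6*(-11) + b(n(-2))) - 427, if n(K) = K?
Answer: -487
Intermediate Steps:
b(j) = 6 (b(j) = 7 - 1/3*3 = 7 - 1 = 6)
(6*(-11) + b(n(-2))) - 427 = (6*(-11) + 6) - 427 = (-66 + 6) - 427 = -60 - 427 = -487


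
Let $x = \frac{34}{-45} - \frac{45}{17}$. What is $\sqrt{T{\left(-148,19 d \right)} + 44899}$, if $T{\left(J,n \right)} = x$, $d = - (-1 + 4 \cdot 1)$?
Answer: $\frac{2 \sqrt{729834055}}{255} \approx 211.89$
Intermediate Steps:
$d = -3$ ($d = - (-1 + 4) = \left(-1\right) 3 = -3$)
$x = - \frac{2603}{765}$ ($x = 34 \left(- \frac{1}{45}\right) - \frac{45}{17} = - \frac{34}{45} - \frac{45}{17} = - \frac{2603}{765} \approx -3.4026$)
$T{\left(J,n \right)} = - \frac{2603}{765}$
$\sqrt{T{\left(-148,19 d \right)} + 44899} = \sqrt{- \frac{2603}{765} + 44899} = \sqrt{\frac{34345132}{765}} = \frac{2 \sqrt{729834055}}{255}$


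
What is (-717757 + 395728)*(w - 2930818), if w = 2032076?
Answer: 289420987518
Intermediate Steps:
(-717757 + 395728)*(w - 2930818) = (-717757 + 395728)*(2032076 - 2930818) = -322029*(-898742) = 289420987518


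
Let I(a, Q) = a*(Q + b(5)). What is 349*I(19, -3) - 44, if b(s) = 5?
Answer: 13218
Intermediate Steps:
I(a, Q) = a*(5 + Q) (I(a, Q) = a*(Q + 5) = a*(5 + Q))
349*I(19, -3) - 44 = 349*(19*(5 - 3)) - 44 = 349*(19*2) - 44 = 349*38 - 44 = 13262 - 44 = 13218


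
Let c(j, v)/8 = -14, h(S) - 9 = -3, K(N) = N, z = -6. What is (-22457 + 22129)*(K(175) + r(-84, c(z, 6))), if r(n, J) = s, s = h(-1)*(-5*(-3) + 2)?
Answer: -90856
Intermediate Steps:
h(S) = 6 (h(S) = 9 - 3 = 6)
c(j, v) = -112 (c(j, v) = 8*(-14) = -112)
s = 102 (s = 6*(-5*(-3) + 2) = 6*(15 + 2) = 6*17 = 102)
r(n, J) = 102
(-22457 + 22129)*(K(175) + r(-84, c(z, 6))) = (-22457 + 22129)*(175 + 102) = -328*277 = -90856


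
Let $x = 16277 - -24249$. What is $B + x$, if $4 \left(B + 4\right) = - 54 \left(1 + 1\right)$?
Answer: $40495$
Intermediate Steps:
$x = 40526$ ($x = 16277 + 24249 = 40526$)
$B = -31$ ($B = -4 + \frac{\left(-54\right) \left(1 + 1\right)}{4} = -4 + \frac{\left(-54\right) 2}{4} = -4 + \frac{1}{4} \left(-108\right) = -4 - 27 = -31$)
$B + x = -31 + 40526 = 40495$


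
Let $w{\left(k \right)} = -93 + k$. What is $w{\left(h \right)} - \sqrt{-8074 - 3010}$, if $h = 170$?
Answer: $77 - 2 i \sqrt{2771} \approx 77.0 - 105.28 i$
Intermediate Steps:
$w{\left(h \right)} - \sqrt{-8074 - 3010} = \left(-93 + 170\right) - \sqrt{-8074 - 3010} = 77 - \sqrt{-11084} = 77 - 2 i \sqrt{2771}$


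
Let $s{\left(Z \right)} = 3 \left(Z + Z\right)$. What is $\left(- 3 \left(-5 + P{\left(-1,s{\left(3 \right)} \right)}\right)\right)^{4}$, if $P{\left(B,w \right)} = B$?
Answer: $104976$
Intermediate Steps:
$s{\left(Z \right)} = 6 Z$ ($s{\left(Z \right)} = 3 \cdot 2 Z = 6 Z$)
$\left(- 3 \left(-5 + P{\left(-1,s{\left(3 \right)} \right)}\right)\right)^{4} = \left(- 3 \left(-5 - 1\right)\right)^{4} = \left(\left(-3\right) \left(-6\right)\right)^{4} = 18^{4} = 104976$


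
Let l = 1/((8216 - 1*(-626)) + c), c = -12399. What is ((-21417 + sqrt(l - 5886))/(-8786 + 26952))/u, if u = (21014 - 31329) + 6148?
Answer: 7139/25232574 - I*sqrt(74471141171)/269256797154 ≈ 0.00028293 - 1.0135e-6*I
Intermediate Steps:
l = -1/3557 (l = 1/((8216 - 1*(-626)) - 12399) = 1/((8216 + 626) - 12399) = 1/(8842 - 12399) = 1/(-3557) = -1/3557 ≈ -0.00028114)
u = -4167 (u = -10315 + 6148 = -4167)
((-21417 + sqrt(l - 5886))/(-8786 + 26952))/u = ((-21417 + sqrt(-1/3557 - 5886))/(-8786 + 26952))/(-4167) = ((-21417 + sqrt(-20936503/3557))/18166)*(-1/4167) = ((-21417 + I*sqrt(74471141171)/3557)*(1/18166))*(-1/4167) = (-21417/18166 + I*sqrt(74471141171)/64616462)*(-1/4167) = 7139/25232574 - I*sqrt(74471141171)/269256797154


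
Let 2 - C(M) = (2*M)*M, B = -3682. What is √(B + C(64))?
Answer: 4*I*√742 ≈ 108.96*I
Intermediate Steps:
C(M) = 2 - 2*M² (C(M) = 2 - 2*M*M = 2 - 2*M²)
√(B + C(64)) = √(-3682 + (2 - 2*64²)) = √(-3682 + (2 - 2*4096)) = √(-3682 + (2 - 8192)) = √(-3682 - 8190) = √(-11872) = 4*I*√742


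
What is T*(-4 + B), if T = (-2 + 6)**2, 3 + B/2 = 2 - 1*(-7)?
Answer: 128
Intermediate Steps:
B = 12 (B = -6 + 2*(2 - 1*(-7)) = -6 + 2*(2 + 7) = -6 + 2*9 = -6 + 18 = 12)
T = 16 (T = 4**2 = 16)
T*(-4 + B) = 16*(-4 + 12) = 16*8 = 128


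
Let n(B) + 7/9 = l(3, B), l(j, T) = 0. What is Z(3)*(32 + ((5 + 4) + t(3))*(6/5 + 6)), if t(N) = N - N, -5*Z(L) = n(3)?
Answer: 3388/225 ≈ 15.058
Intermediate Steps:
n(B) = -7/9 (n(B) = -7/9 + 0 = -7/9)
Z(L) = 7/45 (Z(L) = -⅕*(-7/9) = 7/45)
t(N) = 0
Z(3)*(32 + ((5 + 4) + t(3))*(6/5 + 6)) = 7*(32 + ((5 + 4) + 0)*(6/5 + 6))/45 = 7*(32 + (9 + 0)*(6*(⅕) + 6))/45 = 7*(32 + 9*(6/5 + 6))/45 = 7*(32 + 9*(36/5))/45 = 7*(32 + 324/5)/45 = (7/45)*(484/5) = 3388/225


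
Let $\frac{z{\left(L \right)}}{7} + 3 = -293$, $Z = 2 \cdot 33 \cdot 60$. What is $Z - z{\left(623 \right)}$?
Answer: $6032$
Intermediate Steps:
$Z = 3960$ ($Z = 66 \cdot 60 = 3960$)
$z{\left(L \right)} = -2072$ ($z{\left(L \right)} = -21 + 7 \left(-293\right) = -21 - 2051 = -2072$)
$Z - z{\left(623 \right)} = 3960 - -2072 = 3960 + 2072 = 6032$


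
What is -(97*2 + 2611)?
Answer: -2805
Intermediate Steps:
-(97*2 + 2611) = -(194 + 2611) = -1*2805 = -2805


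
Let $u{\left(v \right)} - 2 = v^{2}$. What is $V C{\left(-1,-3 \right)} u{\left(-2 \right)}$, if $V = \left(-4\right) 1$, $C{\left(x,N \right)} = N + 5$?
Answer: $-48$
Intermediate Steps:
$C{\left(x,N \right)} = 5 + N$
$V = -4$
$u{\left(v \right)} = 2 + v^{2}$
$V C{\left(-1,-3 \right)} u{\left(-2 \right)} = - 4 \left(5 - 3\right) \left(2 + \left(-2\right)^{2}\right) = \left(-4\right) 2 \left(2 + 4\right) = \left(-8\right) 6 = -48$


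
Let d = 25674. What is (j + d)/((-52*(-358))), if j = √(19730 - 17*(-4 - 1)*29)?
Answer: 12837/9308 + √22195/18616 ≈ 1.3871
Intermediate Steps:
j = √22195 (j = √(19730 - 17*(-5)*29) = √(19730 + 85*29) = √(19730 + 2465) = √22195 ≈ 148.98)
(j + d)/((-52*(-358))) = (√22195 + 25674)/((-52*(-358))) = (25674 + √22195)/18616 = (25674 + √22195)*(1/18616) = 12837/9308 + √22195/18616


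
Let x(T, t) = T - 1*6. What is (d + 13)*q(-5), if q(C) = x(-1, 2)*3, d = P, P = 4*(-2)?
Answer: -105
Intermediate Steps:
P = -8
d = -8
x(T, t) = -6 + T (x(T, t) = T - 6 = -6 + T)
q(C) = -21 (q(C) = (-6 - 1)*3 = -7*3 = -21)
(d + 13)*q(-5) = (-8 + 13)*(-21) = 5*(-21) = -105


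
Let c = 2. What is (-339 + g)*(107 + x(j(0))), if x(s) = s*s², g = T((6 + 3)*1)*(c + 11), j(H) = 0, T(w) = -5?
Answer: -43228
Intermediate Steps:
g = -65 (g = -5*(2 + 11) = -5*13 = -65)
x(s) = s³
(-339 + g)*(107 + x(j(0))) = (-339 - 65)*(107 + 0³) = -404*(107 + 0) = -404*107 = -43228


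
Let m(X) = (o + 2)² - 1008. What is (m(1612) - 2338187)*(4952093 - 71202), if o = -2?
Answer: -11417355822745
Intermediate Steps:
m(X) = -1008 (m(X) = (-2 + 2)² - 1008 = 0² - 1008 = 0 - 1008 = -1008)
(m(1612) - 2338187)*(4952093 - 71202) = (-1008 - 2338187)*(4952093 - 71202) = -2339195*4880891 = -11417355822745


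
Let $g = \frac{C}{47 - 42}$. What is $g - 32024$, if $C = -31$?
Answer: $- \frac{160151}{5} \approx -32030.0$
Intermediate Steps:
$g = - \frac{31}{5}$ ($g = \frac{1}{47 - 42} \left(-31\right) = \frac{1}{5} \left(-31\right) = - \frac{31}{5} \approx -6.2$)
$g - 32024 = - \frac{31}{5} - 32024 = - \frac{160151}{5}$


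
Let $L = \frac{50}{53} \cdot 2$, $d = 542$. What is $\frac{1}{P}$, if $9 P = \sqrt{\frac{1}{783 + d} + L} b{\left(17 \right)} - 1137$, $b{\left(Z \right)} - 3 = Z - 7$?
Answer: $- \frac{13558725}{1712496256} - \frac{585 \sqrt{132553}}{1712496256} \approx -0.0080419$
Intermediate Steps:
$b{\left(Z \right)} = -4 + Z$ ($b{\left(Z \right)} = 3 + \left(Z - 7\right) = 3 + \left(-7 + Z\right) = -4 + Z$)
$L = \frac{100}{53}$ ($L = 50 \cdot \frac{1}{53} \cdot 2 = \frac{50}{53} \cdot 2 = \frac{100}{53} \approx 1.8868$)
$P = - \frac{379}{3} + \frac{13 \sqrt{132553}}{2385}$ ($P = \frac{\sqrt{\frac{1}{783 + 542} + \frac{100}{53}} \left(-4 + 17\right) - 1137}{9} = \frac{\sqrt{\frac{1}{1325} + \frac{100}{53}} \cdot 13 - 1137}{9} = \frac{\sqrt{\frac{2501}{1325}} \cdot 13 - 1137}{9} = \frac{\frac{\sqrt{132553}}{265} \cdot 13 - 1137}{9} = \frac{\frac{13 \sqrt{132553}}{265} - 1137}{9} = \frac{-1137 + \frac{13 \sqrt{132553}}{265}}{9} = - \frac{379}{3} + \frac{13 \sqrt{132553}}{2385} \approx -124.35$)
$\frac{1}{P} = \frac{1}{- \frac{379}{3} + \frac{13 \sqrt{132553}}{2385}}$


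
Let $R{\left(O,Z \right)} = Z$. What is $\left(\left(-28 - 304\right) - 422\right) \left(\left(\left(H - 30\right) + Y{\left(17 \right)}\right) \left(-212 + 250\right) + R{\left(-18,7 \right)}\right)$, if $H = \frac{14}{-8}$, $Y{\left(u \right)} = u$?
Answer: $417339$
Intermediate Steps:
$H = - \frac{7}{4}$ ($H = 14 \left(- \frac{1}{8}\right) = - \frac{7}{4} \approx -1.75$)
$\left(\left(-28 - 304\right) - 422\right) \left(\left(\left(H - 30\right) + Y{\left(17 \right)}\right) \left(-212 + 250\right) + R{\left(-18,7 \right)}\right) = \left(\left(-28 - 304\right) - 422\right) \left(\left(\left(- \frac{7}{4} - 30\right) + 17\right) \left(-212 + 250\right) + 7\right) = \left(-332 - 422\right) \left(\left(\left(- \frac{7}{4} - 30\right) + 17\right) 38 + 7\right) = - 754 \left(\left(- \frac{127}{4} + 17\right) 38 + 7\right) = - 754 \left(\left(- \frac{59}{4}\right) 38 + 7\right) = - 754 \left(- \frac{1121}{2} + 7\right) = \left(-754\right) \left(- \frac{1107}{2}\right) = 417339$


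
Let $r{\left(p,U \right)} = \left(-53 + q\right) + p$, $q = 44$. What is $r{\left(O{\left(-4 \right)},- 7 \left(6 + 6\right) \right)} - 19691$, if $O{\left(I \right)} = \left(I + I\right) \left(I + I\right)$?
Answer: $-19636$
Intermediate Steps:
$O{\left(I \right)} = 4 I^{2}$ ($O{\left(I \right)} = 2 I 2 I = 4 I^{2}$)
$r{\left(p,U \right)} = -9 + p$ ($r{\left(p,U \right)} = \left(-53 + 44\right) + p = -9 + p$)
$r{\left(O{\left(-4 \right)},- 7 \left(6 + 6\right) \right)} - 19691 = \left(-9 + 4 \left(-4\right)^{2}\right) - 19691 = \left(-9 + 4 \cdot 16\right) - 19691 = \left(-9 + 64\right) - 19691 = 55 - 19691 = -19636$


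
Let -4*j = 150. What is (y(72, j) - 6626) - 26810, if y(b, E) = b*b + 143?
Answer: -28109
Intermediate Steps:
j = -75/2 (j = -¼*150 = -75/2 ≈ -37.500)
y(b, E) = 143 + b² (y(b, E) = b² + 143 = 143 + b²)
(y(72, j) - 6626) - 26810 = ((143 + 72²) - 6626) - 26810 = ((143 + 5184) - 6626) - 26810 = (5327 - 6626) - 26810 = -1299 - 26810 = -28109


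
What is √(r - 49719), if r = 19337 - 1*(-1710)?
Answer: 64*I*√7 ≈ 169.33*I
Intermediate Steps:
r = 21047 (r = 19337 + 1710 = 21047)
√(r - 49719) = √(21047 - 49719) = √(-28672) = 64*I*√7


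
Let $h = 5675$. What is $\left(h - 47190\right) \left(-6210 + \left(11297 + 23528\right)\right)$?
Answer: $-1187951725$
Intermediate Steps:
$\left(h - 47190\right) \left(-6210 + \left(11297 + 23528\right)\right) = \left(5675 - 47190\right) \left(-6210 + \left(11297 + 23528\right)\right) = - 41515 \left(-6210 + 34825\right) = \left(-41515\right) 28615 = -1187951725$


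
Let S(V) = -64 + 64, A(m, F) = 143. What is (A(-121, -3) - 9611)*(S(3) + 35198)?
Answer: -333254664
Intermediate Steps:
S(V) = 0
(A(-121, -3) - 9611)*(S(3) + 35198) = (143 - 9611)*(0 + 35198) = -9468*35198 = -333254664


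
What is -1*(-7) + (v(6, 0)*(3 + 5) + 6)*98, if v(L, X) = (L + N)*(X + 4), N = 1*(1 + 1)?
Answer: 25683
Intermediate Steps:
N = 2 (N = 1*2 = 2)
v(L, X) = (2 + L)*(4 + X) (v(L, X) = (L + 2)*(X + 4) = (2 + L)*(4 + X))
-1*(-7) + (v(6, 0)*(3 + 5) + 6)*98 = -1*(-7) + ((8 + 2*0 + 4*6 + 6*0)*(3 + 5) + 6)*98 = 7 + ((8 + 0 + 24 + 0)*8 + 6)*98 = 7 + (32*8 + 6)*98 = 7 + (256 + 6)*98 = 7 + 262*98 = 7 + 25676 = 25683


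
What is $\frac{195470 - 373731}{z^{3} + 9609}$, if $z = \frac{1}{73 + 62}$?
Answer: $- \frac{438588907875}{23641743376} \approx -18.551$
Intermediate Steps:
$z = \frac{1}{135} \approx 0.0074074$
$\frac{195470 - 373731}{z^{3} + 9609} = \frac{195470 - 373731}{\left(\frac{1}{135}\right)^{3} + 9609} = - \frac{178261}{\frac{1}{2460375} + 9609} = - \frac{178261}{\frac{23641743376}{2460375}} = \left(-178261\right) \frac{2460375}{23641743376} = - \frac{438588907875}{23641743376}$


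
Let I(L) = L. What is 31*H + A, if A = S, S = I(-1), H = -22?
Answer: -683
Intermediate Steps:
S = -1
A = -1
31*H + A = 31*(-22) - 1 = -682 - 1 = -683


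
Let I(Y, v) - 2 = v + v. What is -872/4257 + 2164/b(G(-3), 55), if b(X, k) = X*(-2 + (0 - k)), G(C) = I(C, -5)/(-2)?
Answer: -784247/80883 ≈ -9.6961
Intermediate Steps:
I(Y, v) = 2 + 2*v (I(Y, v) = 2 + (v + v) = 2 + 2*v)
G(C) = 4 (G(C) = (2 + 2*(-5))/(-2) = (2 - 10)*(-½) = -8*(-½) = 4)
b(X, k) = X*(-2 - k)
-872/4257 + 2164/b(G(-3), 55) = -872/4257 + 2164/((-1*4*(2 + 55))) = -872*1/4257 + 2164/((-1*4*57)) = -872/4257 + 2164/(-228) = -872/4257 + 2164*(-1/228) = -872/4257 - 541/57 = -784247/80883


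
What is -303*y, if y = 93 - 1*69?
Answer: -7272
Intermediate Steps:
y = 24 (y = 93 - 69 = 24)
-303*y = -303*24 = -7272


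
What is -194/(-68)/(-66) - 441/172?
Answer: -62893/24123 ≈ -2.6072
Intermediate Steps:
-194/(-68)/(-66) - 441/172 = -194*(-1/68)*(-1/66) - 441*1/172 = (97/34)*(-1/66) - 441/172 = -97/2244 - 441/172 = -62893/24123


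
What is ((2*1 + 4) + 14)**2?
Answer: 400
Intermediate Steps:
((2*1 + 4) + 14)**2 = ((2 + 4) + 14)**2 = (6 + 14)**2 = 20**2 = 400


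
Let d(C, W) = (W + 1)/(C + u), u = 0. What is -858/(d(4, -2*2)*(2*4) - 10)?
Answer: 429/8 ≈ 53.625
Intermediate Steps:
d(C, W) = (1 + W)/C (d(C, W) = (W + 1)/(C + 0) = (1 + W)/C)
-858/(d(4, -2*2)*(2*4) - 10) = -858/(((1 - 2*2)/4)*(2*4) - 10) = -858/(((1 - 4)/4)*8 - 10) = -858/(((1/4)*(-3))*8 - 10) = -858/(-3/4*8 - 10) = -858/(-6 - 10) = -858/(-16) = -858*(-1/16) = 429/8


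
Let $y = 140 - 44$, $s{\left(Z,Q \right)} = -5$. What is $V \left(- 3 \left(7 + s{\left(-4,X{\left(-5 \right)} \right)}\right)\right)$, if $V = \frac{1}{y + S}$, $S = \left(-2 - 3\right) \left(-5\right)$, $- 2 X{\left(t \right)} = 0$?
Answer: $- \frac{6}{121} \approx -0.049587$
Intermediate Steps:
$X{\left(t \right)} = 0$ ($X{\left(t \right)} = \left(- \frac{1}{2}\right) 0 = 0$)
$y = 96$ ($y = 140 - 44 = 96$)
$S = 25$ ($S = \left(-5\right) \left(-5\right) = 25$)
$V = \frac{1}{121}$ ($V = \frac{1}{96 + 25} = \frac{1}{121} \approx 0.0082645$)
$V \left(- 3 \left(7 + s{\left(-4,X{\left(-5 \right)} \right)}\right)\right) = \frac{\left(-3\right) \left(7 - 5\right)}{121} = \frac{\left(-3\right) 2}{121} = \frac{1}{121} \left(-6\right) = - \frac{6}{121}$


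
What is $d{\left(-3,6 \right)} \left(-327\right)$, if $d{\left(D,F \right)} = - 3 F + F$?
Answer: $3924$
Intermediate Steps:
$d{\left(D,F \right)} = - 2 F$
$d{\left(-3,6 \right)} \left(-327\right) = \left(-2\right) 6 \left(-327\right) = \left(-12\right) \left(-327\right) = 3924$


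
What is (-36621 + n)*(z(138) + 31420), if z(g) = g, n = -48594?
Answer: -2689214970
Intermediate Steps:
(-36621 + n)*(z(138) + 31420) = (-36621 - 48594)*(138 + 31420) = -85215*31558 = -2689214970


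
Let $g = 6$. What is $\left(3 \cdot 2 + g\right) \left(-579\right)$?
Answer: $-6948$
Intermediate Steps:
$\left(3 \cdot 2 + g\right) \left(-579\right) = \left(3 \cdot 2 + 6\right) \left(-579\right) = \left(6 + 6\right) \left(-579\right) = 12 \left(-579\right) = -6948$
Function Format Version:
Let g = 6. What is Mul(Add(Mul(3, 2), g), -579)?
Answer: -6948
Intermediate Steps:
Mul(Add(Mul(3, 2), g), -579) = Mul(Add(Mul(3, 2), 6), -579) = Mul(Add(6, 6), -579) = Mul(12, -579) = -6948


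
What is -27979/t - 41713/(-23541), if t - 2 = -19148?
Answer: 392061/121258 ≈ 3.2333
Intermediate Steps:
t = -19146 (t = 2 - 19148 = -19146)
-27979/t - 41713/(-23541) = -27979/(-19146) - 41713/(-23541) = -27979*(-1/19146) - 41713*(-1/23541) = 27979/19146 + 101/57 = 392061/121258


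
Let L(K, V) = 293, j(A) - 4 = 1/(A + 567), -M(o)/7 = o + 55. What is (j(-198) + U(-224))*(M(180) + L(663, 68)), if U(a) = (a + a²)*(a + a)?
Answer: 11164361115544/369 ≈ 3.0256e+10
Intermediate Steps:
M(o) = -385 - 7*o (M(o) = -7*(o + 55) = -7*(55 + o) = -385 - 7*o)
j(A) = 4 + 1/(567 + A) (j(A) = 4 + 1/(A + 567) = 4 + 1/(567 + A))
U(a) = 2*a*(a + a²) (U(a) = (a + a²)*(2*a) = 2*a*(a + a²))
(j(-198) + U(-224))*(M(180) + L(663, 68)) = ((2269 + 4*(-198))/(567 - 198) + 2*(-224)²*(1 - 224))*((-385 - 7*180) + 293) = ((2269 - 792)/369 + 2*50176*(-223))*((-385 - 1260) + 293) = ((1/369)*1477 - 22378496)*(-1645 + 293) = (1477/369 - 22378496)*(-1352) = -8257663547/369*(-1352) = 11164361115544/369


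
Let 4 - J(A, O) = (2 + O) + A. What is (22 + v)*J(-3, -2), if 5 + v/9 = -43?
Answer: -2870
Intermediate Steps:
v = -432 (v = -45 + 9*(-43) = -45 - 387 = -432)
J(A, O) = 2 - A - O (J(A, O) = 4 - ((2 + O) + A) = 4 - (2 + A + O) = 4 + (-2 - A - O) = 2 - A - O)
(22 + v)*J(-3, -2) = (22 - 432)*(2 - 1*(-3) - 1*(-2)) = -410*(2 + 3 + 2) = -410*7 = -2870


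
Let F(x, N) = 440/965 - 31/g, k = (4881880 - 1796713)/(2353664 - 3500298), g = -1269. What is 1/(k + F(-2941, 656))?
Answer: -280830159378/620702622869 ≈ -0.45244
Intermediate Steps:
k = -3085167/1146634 (k = 3085167/(-1146634) = 3085167*(-1/1146634) = -3085167/1146634 ≈ -2.6906)
F(x, N) = 117655/244917 (F(x, N) = 440/965 - 31/(-1269) = 440*(1/965) - 31*(-1/1269) = 88/193 + 31/1269 = 117655/244917)
1/(k + F(-2941, 656)) = 1/(-3085167/1146634 + 117655/244917) = 1/(-620702622869/280830159378) = -280830159378/620702622869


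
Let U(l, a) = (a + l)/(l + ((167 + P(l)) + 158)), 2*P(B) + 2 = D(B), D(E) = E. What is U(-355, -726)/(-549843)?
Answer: -2162/229284531 ≈ -9.4293e-6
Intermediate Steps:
P(B) = -1 + B/2
U(l, a) = (a + l)/(324 + 3*l/2) (U(l, a) = (a + l)/(l + ((167 + (-1 + l/2)) + 158)) = (a + l)/(l + ((166 + l/2) + 158)) = (a + l)/(l + (324 + l/2)) = (a + l)/(324 + 3*l/2))
U(-355, -726)/(-549843) = (2*(-726 - 355)/(3*(216 - 355)))/(-549843) = ((⅔)*(-1081)/(-139))*(-1/549843) = ((⅔)*(-1/139)*(-1081))*(-1/549843) = (2162/417)*(-1/549843) = -2162/229284531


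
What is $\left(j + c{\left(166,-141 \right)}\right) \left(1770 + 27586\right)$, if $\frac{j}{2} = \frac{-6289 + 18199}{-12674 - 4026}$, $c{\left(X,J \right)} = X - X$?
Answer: $- \frac{34962996}{835} \approx -41872.0$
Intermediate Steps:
$c{\left(X,J \right)} = 0$
$j = - \frac{1191}{835}$ ($j = 2 \frac{-6289 + 18199}{-12674 - 4026} = 2 \frac{11910}{-16700} = 2 \cdot 11910 \left(- \frac{1}{16700}\right) = 2 \left(- \frac{1191}{1670}\right) = - \frac{1191}{835} \approx -1.4263$)
$\left(j + c{\left(166,-141 \right)}\right) \left(1770 + 27586\right) = \left(- \frac{1191}{835} + 0\right) \left(1770 + 27586\right) = \left(- \frac{1191}{835}\right) 29356 = - \frac{34962996}{835}$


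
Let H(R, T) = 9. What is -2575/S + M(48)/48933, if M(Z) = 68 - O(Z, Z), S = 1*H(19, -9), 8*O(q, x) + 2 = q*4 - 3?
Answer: -112001843/391464 ≈ -286.11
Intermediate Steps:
O(q, x) = -5/8 + q/2 (O(q, x) = -¼ + (q*4 - 3)/8 = -¼ + (4*q - 3)/8 = -¼ + (-3 + 4*q)/8 = -¼ + (-3/8 + q/2) = -5/8 + q/2)
S = 9 (S = 1*9 = 9)
M(Z) = 549/8 - Z/2 (M(Z) = 68 - (-5/8 + Z/2) = 68 + (5/8 - Z/2) = 549/8 - Z/2)
-2575/S + M(48)/48933 = -2575/9 + (549/8 - ½*48)/48933 = -2575*⅑ + (549/8 - 24)*(1/48933) = -2575/9 + (357/8)*(1/48933) = -2575/9 + 119/130488 = -112001843/391464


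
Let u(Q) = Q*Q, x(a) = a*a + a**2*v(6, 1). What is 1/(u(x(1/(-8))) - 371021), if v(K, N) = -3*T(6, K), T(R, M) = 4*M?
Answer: -4096/1519696975 ≈ -2.6953e-6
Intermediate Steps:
v(K, N) = -12*K
x(a) = -71*a**2 (x(a) = a*a + a**2*(-12*6) = a**2 + a**2*(-72) = a**2 - 72*a**2 = -71*a**2)
u(Q) = Q**2
1/(u(x(1/(-8))) - 371021) = 1/((-71*(1/(-8))**2)**2 - 371021) = 1/((-71*(-1/8)**2)**2 - 371021) = 1/((-71*1/64)**2 - 371021) = 1/((-71/64)**2 - 371021) = 1/(5041/4096 - 371021) = 1/(-1519696975/4096) = -4096/1519696975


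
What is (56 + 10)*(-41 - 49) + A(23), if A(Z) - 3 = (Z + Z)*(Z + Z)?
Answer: -3821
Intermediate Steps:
A(Z) = 3 + 4*Z² (A(Z) = 3 + (Z + Z)*(Z + Z) = 3 + (2*Z)*(2*Z) = 3 + 4*Z²)
(56 + 10)*(-41 - 49) + A(23) = (56 + 10)*(-41 - 49) + (3 + 4*23²) = 66*(-90) + (3 + 4*529) = -5940 + (3 + 2116) = -5940 + 2119 = -3821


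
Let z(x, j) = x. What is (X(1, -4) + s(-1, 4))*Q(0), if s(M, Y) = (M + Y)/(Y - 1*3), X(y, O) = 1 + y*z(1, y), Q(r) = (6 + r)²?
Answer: 180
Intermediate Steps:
X(y, O) = 1 + y (X(y, O) = 1 + y*1 = 1 + y)
s(M, Y) = (M + Y)/(-3 + Y) (s(M, Y) = (M + Y)/(Y - 3) = (M + Y)/(-3 + Y))
(X(1, -4) + s(-1, 4))*Q(0) = ((1 + 1) + (-1 + 4)/(-3 + 4))*(6 + 0)² = (2 + 3/1)*6² = (2 + 1*3)*36 = (2 + 3)*36 = 5*36 = 180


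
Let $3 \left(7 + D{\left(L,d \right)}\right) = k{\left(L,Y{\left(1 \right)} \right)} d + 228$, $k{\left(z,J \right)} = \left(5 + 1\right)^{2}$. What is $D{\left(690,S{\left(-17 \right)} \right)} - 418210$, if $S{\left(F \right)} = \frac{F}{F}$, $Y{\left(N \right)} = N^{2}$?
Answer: $-418129$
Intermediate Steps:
$k{\left(z,J \right)} = 36$ ($k{\left(z,J \right)} = 6^{2} = 36$)
$S{\left(F \right)} = 1$
$D{\left(L,d \right)} = 69 + 12 d$ ($D{\left(L,d \right)} = -7 + \frac{36 d + 228}{3} = -7 + \frac{228 + 36 d}{3} = -7 + \left(76 + 12 d\right) = 69 + 12 d$)
$D{\left(690,S{\left(-17 \right)} \right)} - 418210 = \left(69 + 12 \cdot 1\right) - 418210 = \left(69 + 12\right) - 418210 = 81 - 418210 = -418129$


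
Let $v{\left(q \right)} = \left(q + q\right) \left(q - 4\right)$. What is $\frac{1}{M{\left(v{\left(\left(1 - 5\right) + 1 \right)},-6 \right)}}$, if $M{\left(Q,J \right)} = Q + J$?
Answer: $\frac{1}{36} \approx 0.027778$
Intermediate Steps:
$v{\left(q \right)} = 2 q \left(-4 + q\right)$
$M{\left(Q,J \right)} = J + Q$
$\frac{1}{M{\left(v{\left(\left(1 - 5\right) + 1 \right)},-6 \right)}} = \frac{1}{-6 + 2 \left(\left(1 - 5\right) + 1\right) \left(-4 + \left(\left(1 - 5\right) + 1\right)\right)} = \frac{1}{-6 + 2 \left(-4 + 1\right) \left(-4 + \left(-4 + 1\right)\right)} = \frac{1}{-6 + 2 \left(-3\right) \left(-4 - 3\right)} = \frac{1}{-6 + 2 \left(-3\right) \left(-7\right)} = \frac{1}{-6 + 42} = \frac{1}{36}$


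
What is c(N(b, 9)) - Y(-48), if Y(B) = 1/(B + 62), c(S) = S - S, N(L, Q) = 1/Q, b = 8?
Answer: -1/14 ≈ -0.071429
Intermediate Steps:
c(S) = 0
Y(B) = 1/(62 + B)
c(N(b, 9)) - Y(-48) = 0 - 1/(62 - 48) = 0 - 1/14 = -1/14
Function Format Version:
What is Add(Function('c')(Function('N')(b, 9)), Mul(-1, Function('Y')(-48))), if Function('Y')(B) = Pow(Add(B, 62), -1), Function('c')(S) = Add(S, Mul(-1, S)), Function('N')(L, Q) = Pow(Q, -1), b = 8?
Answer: Rational(-1, 14) ≈ -0.071429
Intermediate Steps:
Function('c')(S) = 0
Function('Y')(B) = Pow(Add(62, B), -1)
Add(Function('c')(Function('N')(b, 9)), Mul(-1, Function('Y')(-48))) = Add(0, Mul(-1, Pow(Add(62, -48), -1))) = Add(0, Mul(-1, Pow(14, -1))) = Add(0, Mul(-1, Rational(1, 14))) = Add(0, Rational(-1, 14)) = Rational(-1, 14)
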